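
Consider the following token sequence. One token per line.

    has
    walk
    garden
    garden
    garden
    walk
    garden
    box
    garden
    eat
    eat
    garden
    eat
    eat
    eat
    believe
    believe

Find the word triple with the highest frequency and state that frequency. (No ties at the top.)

Trigram frequencies (highest first):
  garden eat eat: 2
  has walk garden: 1
  walk garden garden: 1
  garden garden garden: 1
  garden garden walk: 1
  garden walk garden: 1
  … (8 more, each ≤ 1)

"garden eat eat", 2 times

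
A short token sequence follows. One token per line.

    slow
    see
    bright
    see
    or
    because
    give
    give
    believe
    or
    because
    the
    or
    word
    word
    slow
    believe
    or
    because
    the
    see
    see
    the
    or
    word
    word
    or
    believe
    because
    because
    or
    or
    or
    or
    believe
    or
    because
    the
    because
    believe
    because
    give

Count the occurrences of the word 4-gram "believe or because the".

Scanning the 39 overlapping 4-gram windows for "believe or because the":
  position 9–12: believe or because the
  position 17–20: believe or because the
  position 35–38: believe or because the

3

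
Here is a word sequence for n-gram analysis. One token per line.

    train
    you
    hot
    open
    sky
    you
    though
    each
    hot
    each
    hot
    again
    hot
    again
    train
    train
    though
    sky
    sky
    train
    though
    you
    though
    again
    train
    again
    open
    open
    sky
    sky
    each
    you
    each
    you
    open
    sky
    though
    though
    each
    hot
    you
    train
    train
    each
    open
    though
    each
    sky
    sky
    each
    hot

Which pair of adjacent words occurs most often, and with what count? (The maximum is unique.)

Bigram frequencies (highest first):
  each hot: 4
  open sky: 3
  though each: 3
  sky sky: 3
  you though: 2
  hot again: 2
  … (28 more, each ≤ 2)

"each hot", 4 times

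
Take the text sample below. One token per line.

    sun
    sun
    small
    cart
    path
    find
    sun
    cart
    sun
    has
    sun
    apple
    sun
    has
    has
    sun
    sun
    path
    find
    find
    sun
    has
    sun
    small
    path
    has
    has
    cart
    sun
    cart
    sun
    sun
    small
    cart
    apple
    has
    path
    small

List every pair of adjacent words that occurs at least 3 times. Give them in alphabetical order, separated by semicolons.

cart sun; has sun; sun has; sun small; sun sun

Bigram counts meeting the condition (at least 3 times):
  cart sun: 3
  has sun: 3
  sun has: 3
  sun small: 3
  sun sun: 3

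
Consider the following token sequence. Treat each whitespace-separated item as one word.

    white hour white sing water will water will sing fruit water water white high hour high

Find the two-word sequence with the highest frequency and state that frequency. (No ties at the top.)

Bigram frequencies (highest first):
  water will: 2
  white hour: 1
  hour white: 1
  white sing: 1
  sing water: 1
  will water: 1
  … (8 more, each ≤ 1)

"water will", 2 times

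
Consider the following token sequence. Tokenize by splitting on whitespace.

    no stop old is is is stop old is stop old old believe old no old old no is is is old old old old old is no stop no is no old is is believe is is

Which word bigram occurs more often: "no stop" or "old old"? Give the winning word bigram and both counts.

"no stop": 2 occurrences
"old old": 6 occurrences

"old old" (6 vs 2)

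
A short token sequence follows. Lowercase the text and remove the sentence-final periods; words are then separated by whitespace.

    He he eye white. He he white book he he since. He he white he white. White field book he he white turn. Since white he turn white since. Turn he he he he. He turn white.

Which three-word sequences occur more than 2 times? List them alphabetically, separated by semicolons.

he he he; he he white

Trigram counts meeting the condition (more than 2 times):
  he he he: 3
  he he white: 3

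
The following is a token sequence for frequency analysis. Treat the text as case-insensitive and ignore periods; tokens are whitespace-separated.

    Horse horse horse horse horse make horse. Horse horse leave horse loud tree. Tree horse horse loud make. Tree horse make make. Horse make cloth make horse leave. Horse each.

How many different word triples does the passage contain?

30 tokens → 28 trigram windows in total.
Repeated trigrams (each contributes count−1 duplicates):
  horse horse horse: 4
  horse leave horse: 2
4 duplicate windows → 28 − 4 = 24 distinct.

24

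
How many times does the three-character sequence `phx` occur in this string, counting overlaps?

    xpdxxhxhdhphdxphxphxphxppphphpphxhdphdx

Sliding a length-3 window over the 39 characters (37 positions):
  position 15–17: phx
  position 18–20: phx
  position 21–23: phx
  position 31–33: phx

4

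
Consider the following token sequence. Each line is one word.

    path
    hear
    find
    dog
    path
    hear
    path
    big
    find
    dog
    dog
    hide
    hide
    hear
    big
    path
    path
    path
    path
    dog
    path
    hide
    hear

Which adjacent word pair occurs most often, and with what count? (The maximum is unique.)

"path path", 3 times

Bigram frequencies (highest first):
  path path: 3
  path hear: 2
  find dog: 2
  dog path: 2
  hide hear: 2
  hear find: 1
  … (10 more, each ≤ 1)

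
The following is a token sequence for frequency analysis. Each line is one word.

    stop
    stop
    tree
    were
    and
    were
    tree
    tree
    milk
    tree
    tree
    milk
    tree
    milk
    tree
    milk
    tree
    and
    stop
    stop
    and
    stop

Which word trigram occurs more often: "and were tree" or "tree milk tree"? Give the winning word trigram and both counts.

"and were tree": 1 occurrence
"tree milk tree": 4 occurrences

"tree milk tree" (4 vs 1)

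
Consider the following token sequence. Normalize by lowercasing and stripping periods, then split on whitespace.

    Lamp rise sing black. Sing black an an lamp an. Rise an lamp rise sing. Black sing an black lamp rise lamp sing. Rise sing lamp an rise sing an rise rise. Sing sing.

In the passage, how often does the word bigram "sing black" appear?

3

Scanning the 33 overlapping bigram windows for "sing black":
  position 3–4: sing black
  position 5–6: sing black
  position 15–16: sing black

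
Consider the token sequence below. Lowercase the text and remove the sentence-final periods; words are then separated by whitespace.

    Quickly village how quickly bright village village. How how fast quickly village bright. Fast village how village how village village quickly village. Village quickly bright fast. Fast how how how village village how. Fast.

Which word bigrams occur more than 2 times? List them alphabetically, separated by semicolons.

Bigram counts meeting the condition (more than 2 times):
  how how: 3
  how village: 3
  quickly village: 3
  village how: 5
  village village: 4

how how; how village; quickly village; village how; village village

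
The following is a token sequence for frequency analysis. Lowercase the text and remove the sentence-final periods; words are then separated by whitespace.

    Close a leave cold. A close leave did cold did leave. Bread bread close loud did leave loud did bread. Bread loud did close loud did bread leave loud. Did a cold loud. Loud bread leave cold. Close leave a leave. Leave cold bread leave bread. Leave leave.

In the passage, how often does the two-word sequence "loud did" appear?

5

Scanning the 47 overlapping bigram windows for "loud did":
  position 15–16: loud did
  position 18–19: loud did
  position 22–23: loud did
  position 25–26: loud did
  position 29–30: loud did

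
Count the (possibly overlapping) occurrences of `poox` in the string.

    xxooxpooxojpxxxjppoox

2

Sliding a length-4 window over the 21 characters (18 positions):
  position 6–9: poox
  position 18–21: poox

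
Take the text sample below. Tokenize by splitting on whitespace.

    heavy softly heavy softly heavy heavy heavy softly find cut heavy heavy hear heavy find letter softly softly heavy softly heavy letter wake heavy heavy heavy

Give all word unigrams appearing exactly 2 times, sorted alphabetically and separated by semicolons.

find; letter

Unigram counts meeting the condition (exactly 2 times):
  find: 2
  letter: 2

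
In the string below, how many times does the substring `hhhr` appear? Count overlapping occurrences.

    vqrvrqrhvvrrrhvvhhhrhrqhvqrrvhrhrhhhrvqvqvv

2

Sliding a length-4 window over the 43 characters (40 positions):
  position 17–20: hhhr
  position 34–37: hhhr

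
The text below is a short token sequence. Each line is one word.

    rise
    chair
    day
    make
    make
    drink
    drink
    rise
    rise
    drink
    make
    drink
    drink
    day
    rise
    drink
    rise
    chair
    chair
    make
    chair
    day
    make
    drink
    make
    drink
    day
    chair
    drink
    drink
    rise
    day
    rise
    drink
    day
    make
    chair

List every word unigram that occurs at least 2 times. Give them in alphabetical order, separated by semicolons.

Unigram counts meeting the condition (at least 2 times):
  chair: 6
  day: 6
  drink: 11
  make: 7
  rise: 7

chair; day; drink; make; rise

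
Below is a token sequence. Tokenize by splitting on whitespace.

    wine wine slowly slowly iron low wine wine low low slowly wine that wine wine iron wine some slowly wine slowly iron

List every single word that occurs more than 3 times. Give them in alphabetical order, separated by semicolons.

slowly; wine

Unigram counts meeting the condition (more than 3 times):
  slowly: 5
  wine: 9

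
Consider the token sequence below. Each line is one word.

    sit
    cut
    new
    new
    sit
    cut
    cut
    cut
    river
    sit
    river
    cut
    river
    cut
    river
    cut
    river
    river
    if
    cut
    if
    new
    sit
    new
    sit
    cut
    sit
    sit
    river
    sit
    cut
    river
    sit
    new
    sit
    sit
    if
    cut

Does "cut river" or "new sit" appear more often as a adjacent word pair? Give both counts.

"cut river": 5 occurrences
"new sit": 4 occurrences

"cut river" (5 vs 4)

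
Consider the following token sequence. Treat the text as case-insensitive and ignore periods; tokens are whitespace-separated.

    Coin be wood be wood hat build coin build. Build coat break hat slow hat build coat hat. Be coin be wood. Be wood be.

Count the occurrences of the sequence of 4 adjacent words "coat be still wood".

0

Scanning the 22 overlapping 4-gram windows for "coat be still wood":
  (none found)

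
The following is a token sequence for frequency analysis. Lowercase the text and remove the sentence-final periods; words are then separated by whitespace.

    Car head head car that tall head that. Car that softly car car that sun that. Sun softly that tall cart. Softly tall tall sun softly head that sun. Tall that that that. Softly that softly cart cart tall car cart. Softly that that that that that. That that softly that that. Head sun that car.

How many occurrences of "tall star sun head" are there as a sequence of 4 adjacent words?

0

Scanning the 53 overlapping 4-gram windows for "tall star sun head":
  (none found)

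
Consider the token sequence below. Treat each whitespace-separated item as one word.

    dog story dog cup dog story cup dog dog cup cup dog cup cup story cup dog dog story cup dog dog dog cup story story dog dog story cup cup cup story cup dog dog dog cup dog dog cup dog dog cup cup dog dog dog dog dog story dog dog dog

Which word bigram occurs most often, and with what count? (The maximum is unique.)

"dog dog", 15 times

Bigram frequencies (highest first):
  dog dog: 15
  cup dog: 9
  dog cup: 7
  dog story: 5
  story cup: 5
  cup cup: 5
  … (3 more, each ≤ 3)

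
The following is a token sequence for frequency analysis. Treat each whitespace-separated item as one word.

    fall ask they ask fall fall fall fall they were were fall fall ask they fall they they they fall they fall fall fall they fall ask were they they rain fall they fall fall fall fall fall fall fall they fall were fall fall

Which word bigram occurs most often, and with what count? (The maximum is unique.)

"fall fall", 13 times

Bigram frequencies (highest first):
  fall fall: 13
  fall they: 6
  they fall: 6
  fall ask: 3
  they they: 3
  ask they: 2
  … (10 more, each ≤ 2)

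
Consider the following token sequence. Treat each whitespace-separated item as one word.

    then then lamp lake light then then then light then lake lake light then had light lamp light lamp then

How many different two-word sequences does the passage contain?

13

20 tokens → 19 bigram windows in total.
Repeated bigrams (each contributes count−1 duplicates):
  light then: 3
  then then: 3
  lake light: 2
  light lamp: 2
6 duplicate windows → 19 − 6 = 13 distinct.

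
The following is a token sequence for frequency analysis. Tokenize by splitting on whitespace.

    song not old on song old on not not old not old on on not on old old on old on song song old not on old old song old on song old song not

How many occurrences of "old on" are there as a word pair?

6

Scanning the 34 overlapping bigram windows for "old on":
  position 3–4: old on
  position 6–7: old on
  position 12–13: old on
  position 18–19: old on
  position 20–21: old on
  position 30–31: old on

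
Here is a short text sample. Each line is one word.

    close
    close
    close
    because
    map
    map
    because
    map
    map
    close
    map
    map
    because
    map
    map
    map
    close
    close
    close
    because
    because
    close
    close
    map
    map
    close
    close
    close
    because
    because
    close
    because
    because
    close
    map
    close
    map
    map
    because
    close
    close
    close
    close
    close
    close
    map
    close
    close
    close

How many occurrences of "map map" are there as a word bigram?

Scanning the 48 overlapping bigram windows for "map map":
  position 5–6: map map
  position 8–9: map map
  position 11–12: map map
  position 14–15: map map
  position 15–16: map map
  position 24–25: map map
  position 37–38: map map

7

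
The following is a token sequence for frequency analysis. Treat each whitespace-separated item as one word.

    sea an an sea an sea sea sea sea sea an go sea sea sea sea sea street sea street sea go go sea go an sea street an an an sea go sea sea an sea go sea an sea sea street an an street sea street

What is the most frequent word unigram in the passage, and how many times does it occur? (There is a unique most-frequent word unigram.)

"sea", 24 times

Unigram frequencies (highest first):
  sea: 24
  an: 12
  go: 6
  street: 6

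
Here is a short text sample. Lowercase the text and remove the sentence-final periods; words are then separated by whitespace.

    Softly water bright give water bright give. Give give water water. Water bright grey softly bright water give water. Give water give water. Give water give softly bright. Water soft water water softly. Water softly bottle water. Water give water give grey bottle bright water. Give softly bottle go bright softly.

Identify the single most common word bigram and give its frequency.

Bigram frequencies (highest first):
  water give: 8
  give water: 7
  water water: 4
  water bright: 3
  bright water: 3
  softly water: 2
  … (17 more, each ≤ 2)

"water give", 8 times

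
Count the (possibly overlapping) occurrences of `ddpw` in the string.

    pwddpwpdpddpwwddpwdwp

3

Sliding a length-4 window over the 21 characters (18 positions):
  position 3–6: ddpw
  position 10–13: ddpw
  position 15–18: ddpw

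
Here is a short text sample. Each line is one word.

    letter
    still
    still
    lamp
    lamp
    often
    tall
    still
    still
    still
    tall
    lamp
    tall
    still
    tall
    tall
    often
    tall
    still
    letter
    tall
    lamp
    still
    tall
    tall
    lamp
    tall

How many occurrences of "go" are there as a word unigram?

Scanning the 27 tokens for "go":
  (none found)

0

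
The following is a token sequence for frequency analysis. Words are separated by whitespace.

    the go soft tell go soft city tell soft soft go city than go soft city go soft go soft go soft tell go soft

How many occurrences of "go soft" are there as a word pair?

Scanning the 24 overlapping bigram windows for "go soft":
  position 2–3: go soft
  position 5–6: go soft
  position 14–15: go soft
  position 17–18: go soft
  position 19–20: go soft
  position 21–22: go soft
  position 24–25: go soft

7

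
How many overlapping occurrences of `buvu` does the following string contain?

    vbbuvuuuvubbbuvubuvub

Sliding a length-4 window over the 21 characters (18 positions):
  position 3–6: buvu
  position 13–16: buvu
  position 17–20: buvu

3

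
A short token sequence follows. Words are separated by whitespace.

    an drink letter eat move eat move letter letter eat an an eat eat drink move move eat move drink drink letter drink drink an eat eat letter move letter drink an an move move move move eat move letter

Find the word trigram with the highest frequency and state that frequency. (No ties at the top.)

Trigram frequencies (highest first):
  move eat move: 3
  eat move letter: 2
  an eat eat: 2
  move move eat: 2
  move move move: 2
  an drink letter: 1
  … (26 more, each ≤ 1)

"move eat move", 3 times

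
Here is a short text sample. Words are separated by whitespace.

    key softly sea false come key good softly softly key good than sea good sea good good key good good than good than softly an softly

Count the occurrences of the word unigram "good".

8

Scanning the 26 tokens for "good":
  position 7: good
  position 11: good
  position 14: good
  position 16: good
  position 17: good
  position 19: good
  position 20: good
  position 22: good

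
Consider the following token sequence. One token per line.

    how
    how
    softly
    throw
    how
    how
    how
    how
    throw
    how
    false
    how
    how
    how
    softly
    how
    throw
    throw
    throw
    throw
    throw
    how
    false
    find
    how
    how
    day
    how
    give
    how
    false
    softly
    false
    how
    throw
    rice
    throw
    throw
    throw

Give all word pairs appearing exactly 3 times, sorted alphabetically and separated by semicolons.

Bigram counts meeting the condition (exactly 3 times):
  how false: 3
  how throw: 3
  throw how: 3

how false; how throw; throw how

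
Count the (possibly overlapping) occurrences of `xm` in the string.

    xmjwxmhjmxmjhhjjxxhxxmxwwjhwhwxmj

5

Sliding a length-2 window over the 33 characters (32 positions):
  position 1–2: xm
  position 5–6: xm
  position 10–11: xm
  position 21–22: xm
  position 31–32: xm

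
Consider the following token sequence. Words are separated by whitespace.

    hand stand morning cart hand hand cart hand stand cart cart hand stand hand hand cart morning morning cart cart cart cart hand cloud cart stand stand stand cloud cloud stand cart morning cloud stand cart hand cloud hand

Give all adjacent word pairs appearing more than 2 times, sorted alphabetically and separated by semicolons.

cart cart; cart hand; hand stand; stand cart

Bigram counts meeting the condition (more than 2 times):
  cart cart: 4
  cart hand: 5
  hand stand: 3
  stand cart: 3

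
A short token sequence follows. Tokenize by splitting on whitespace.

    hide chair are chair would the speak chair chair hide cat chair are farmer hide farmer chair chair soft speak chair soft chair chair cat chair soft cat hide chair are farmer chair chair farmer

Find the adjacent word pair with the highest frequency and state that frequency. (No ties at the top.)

"chair chair", 4 times

Bigram frequencies (highest first):
  chair chair: 4
  chair are: 3
  chair soft: 3
  hide chair: 2
  speak chair: 2
  cat chair: 2
  … (16 more, each ≤ 2)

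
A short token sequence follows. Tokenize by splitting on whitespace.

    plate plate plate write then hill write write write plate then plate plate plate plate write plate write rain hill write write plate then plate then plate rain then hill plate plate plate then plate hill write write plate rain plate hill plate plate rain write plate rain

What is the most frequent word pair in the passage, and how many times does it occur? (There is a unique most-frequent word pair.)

Bigram frequencies (highest first):
  plate plate: 8
  write plate: 5
  write write: 4
  plate then: 4
  then plate: 4
  plate rain: 4
  … (11 more, each ≤ 3)

"plate plate", 8 times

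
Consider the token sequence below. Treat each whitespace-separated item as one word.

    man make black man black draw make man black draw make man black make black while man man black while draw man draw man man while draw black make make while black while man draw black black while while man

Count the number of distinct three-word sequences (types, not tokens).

33

40 tokens → 38 trigram windows in total.
Repeated trigrams (each contributes count−1 duplicates):
  black draw make: 2
  black while man: 2
  draw make man: 2
  make man black: 2
  man black draw: 2
5 duplicate windows → 38 − 5 = 33 distinct.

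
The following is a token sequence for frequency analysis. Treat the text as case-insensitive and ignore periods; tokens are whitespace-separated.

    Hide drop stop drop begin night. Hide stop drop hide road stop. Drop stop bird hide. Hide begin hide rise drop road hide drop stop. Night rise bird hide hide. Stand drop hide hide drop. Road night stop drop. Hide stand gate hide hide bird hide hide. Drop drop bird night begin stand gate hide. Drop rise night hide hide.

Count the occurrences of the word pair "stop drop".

4

Scanning the 59 overlapping bigram windows for "stop drop":
  position 3–4: stop drop
  position 8–9: stop drop
  position 12–13: stop drop
  position 38–39: stop drop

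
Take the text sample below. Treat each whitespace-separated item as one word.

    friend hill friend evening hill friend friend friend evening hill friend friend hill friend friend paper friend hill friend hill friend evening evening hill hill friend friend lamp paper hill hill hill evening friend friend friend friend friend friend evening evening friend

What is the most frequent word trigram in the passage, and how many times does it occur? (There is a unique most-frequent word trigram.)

Trigram frequencies (highest first):
  friend friend friend: 5
  friend hill friend: 4
  hill friend friend: 4
  hill friend evening: 2
  friend evening hill: 2
  evening hill friend: 2
  … (19 more, each ≤ 2)

"friend friend friend", 5 times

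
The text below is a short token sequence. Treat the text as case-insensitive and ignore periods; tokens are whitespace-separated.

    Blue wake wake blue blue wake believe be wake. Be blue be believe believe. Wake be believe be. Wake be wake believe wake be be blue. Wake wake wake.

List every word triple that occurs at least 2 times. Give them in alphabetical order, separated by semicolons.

be wake be; believe be wake; believe wake be; blue wake wake

Trigram counts meeting the condition (at least 2 times):
  be wake be: 2
  believe be wake: 2
  believe wake be: 2
  blue wake wake: 2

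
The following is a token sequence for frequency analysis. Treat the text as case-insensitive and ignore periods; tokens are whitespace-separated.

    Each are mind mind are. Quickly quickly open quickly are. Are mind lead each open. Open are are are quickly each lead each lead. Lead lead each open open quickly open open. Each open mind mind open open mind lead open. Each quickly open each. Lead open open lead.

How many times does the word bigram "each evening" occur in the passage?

0

Scanning the 48 overlapping bigram windows for "each evening":
  (none found)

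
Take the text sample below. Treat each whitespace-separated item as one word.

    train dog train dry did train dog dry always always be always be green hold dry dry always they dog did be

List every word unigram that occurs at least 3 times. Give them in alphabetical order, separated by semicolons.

Unigram counts meeting the condition (at least 3 times):
  always: 4
  be: 3
  dog: 3
  dry: 4
  train: 3

always; be; dog; dry; train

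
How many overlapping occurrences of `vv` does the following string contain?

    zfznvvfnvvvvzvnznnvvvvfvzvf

7

Sliding a length-2 window over the 27 characters (26 positions):
  position 5–6: vv
  position 9–10: vv
  position 10–11: vv
  position 11–12: vv
  position 19–20: vv
  position 20–21: vv
  position 21–22: vv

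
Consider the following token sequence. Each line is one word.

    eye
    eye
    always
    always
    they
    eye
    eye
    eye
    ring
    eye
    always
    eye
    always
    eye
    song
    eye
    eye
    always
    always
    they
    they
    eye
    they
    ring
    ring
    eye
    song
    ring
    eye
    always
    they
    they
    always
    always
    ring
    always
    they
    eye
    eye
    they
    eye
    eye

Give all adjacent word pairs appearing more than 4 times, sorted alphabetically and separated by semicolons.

Bigram counts meeting the condition (more than 4 times):
  eye always: 5
  eye eye: 6

eye always; eye eye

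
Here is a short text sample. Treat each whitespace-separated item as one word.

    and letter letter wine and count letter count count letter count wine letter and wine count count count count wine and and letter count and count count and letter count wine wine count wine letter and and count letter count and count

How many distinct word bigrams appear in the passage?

42 tokens → 41 bigram windows in total.
Repeated bigrams (each contributes count−1 duplicates):
  count count: 5
  letter count: 5
  and count: 4
  count wine: 4
  and letter: 3
  count and: 3
  count letter: 3
  and and: 2
  … (4 more repeated)
25 duplicate windows → 41 − 25 = 16 distinct.

16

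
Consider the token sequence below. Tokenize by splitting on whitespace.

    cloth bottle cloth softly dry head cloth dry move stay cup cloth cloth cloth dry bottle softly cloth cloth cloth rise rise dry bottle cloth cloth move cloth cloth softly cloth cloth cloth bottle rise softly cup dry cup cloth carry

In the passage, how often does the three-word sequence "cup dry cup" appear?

Scanning the 39 overlapping trigram windows for "cup dry cup":
  position 37–39: cup dry cup

1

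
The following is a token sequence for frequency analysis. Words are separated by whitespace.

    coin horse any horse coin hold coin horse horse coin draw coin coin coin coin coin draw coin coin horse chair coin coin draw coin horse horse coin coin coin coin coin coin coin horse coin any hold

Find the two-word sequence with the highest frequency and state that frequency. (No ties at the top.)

"coin coin", 12 times

Bigram frequencies (highest first):
  coin coin: 12
  coin horse: 5
  horse coin: 4
  coin draw: 3
  draw coin: 3
  horse horse: 2
  … (8 more, each ≤ 1)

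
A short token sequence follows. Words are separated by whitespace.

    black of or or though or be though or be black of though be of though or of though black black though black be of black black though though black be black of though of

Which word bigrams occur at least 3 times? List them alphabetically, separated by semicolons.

Bigram counts meeting the condition (at least 3 times):
  black of: 3
  of though: 4
  though black: 3
  though or: 3

black of; of though; though black; though or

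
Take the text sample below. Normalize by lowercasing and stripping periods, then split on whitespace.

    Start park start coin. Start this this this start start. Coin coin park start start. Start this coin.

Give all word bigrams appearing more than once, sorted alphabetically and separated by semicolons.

park start; start coin; start start; start this; this this

Bigram counts meeting the condition (more than once):
  park start: 2
  start coin: 2
  start start: 3
  start this: 2
  this this: 2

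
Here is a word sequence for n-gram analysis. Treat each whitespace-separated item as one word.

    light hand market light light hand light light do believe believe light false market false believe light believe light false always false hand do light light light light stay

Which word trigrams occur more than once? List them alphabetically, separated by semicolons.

Trigram counts meeting the condition (more than once):
  believe light false: 2
  light light light: 2

believe light false; light light light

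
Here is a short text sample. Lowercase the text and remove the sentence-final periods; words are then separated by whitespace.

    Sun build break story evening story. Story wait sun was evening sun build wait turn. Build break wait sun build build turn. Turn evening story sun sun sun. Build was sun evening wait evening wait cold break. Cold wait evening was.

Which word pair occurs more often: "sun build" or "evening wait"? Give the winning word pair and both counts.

"sun build": 4 occurrences
"evening wait": 2 occurrences

"sun build" (4 vs 2)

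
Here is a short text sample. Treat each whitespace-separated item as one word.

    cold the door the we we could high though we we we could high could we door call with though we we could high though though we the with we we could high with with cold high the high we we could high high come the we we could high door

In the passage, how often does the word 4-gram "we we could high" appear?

6

Scanning the 48 overlapping 4-gram windows for "we we could high":
  position 5–8: we we could high
  position 11–14: we we could high
  position 21–24: we we could high
  position 30–33: we we could high
  position 40–43: we we could high
  position 47–50: we we could high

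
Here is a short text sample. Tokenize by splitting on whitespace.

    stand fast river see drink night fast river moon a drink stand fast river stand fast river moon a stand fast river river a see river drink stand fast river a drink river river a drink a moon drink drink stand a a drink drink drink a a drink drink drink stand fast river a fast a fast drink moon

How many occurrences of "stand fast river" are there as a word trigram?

6

Scanning the 58 overlapping trigram windows for "stand fast river":
  position 1–3: stand fast river
  position 12–14: stand fast river
  position 15–17: stand fast river
  position 20–22: stand fast river
  position 28–30: stand fast river
  position 52–54: stand fast river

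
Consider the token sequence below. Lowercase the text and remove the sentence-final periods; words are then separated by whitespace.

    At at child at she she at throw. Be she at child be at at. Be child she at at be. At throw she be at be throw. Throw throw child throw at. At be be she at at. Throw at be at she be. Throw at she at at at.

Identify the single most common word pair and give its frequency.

Bigram frequencies (highest first):
  at at: 7
  she at: 5
  at be: 5
  be at: 4
  at she: 3
  at throw: 3
  … (16 more, each ≤ 3)

"at at", 7 times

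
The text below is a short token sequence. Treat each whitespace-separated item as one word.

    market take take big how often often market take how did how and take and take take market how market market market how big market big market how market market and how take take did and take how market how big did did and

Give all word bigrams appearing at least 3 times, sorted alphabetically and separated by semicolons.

and take; how market; market how; market market; take take

Bigram counts meeting the condition (at least 3 times):
  and take: 3
  how market: 3
  market how: 4
  market market: 3
  take take: 3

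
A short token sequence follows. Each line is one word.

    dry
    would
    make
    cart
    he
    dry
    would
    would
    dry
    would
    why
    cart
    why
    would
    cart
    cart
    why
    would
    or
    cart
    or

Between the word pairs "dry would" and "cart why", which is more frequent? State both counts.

"dry would": 3 occurrences
"cart why": 2 occurrences

"dry would" (3 vs 2)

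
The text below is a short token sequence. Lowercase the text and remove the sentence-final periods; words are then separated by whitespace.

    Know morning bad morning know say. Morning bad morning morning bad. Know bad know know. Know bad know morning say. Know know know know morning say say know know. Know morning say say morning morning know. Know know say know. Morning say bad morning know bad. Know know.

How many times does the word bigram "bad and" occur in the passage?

0

Scanning the 47 overlapping bigram windows for "bad and":
  (none found)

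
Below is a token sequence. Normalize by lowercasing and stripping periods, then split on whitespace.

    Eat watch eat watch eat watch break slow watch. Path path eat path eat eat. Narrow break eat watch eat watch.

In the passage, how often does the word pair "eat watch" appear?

Scanning the 20 overlapping bigram windows for "eat watch":
  position 1–2: eat watch
  position 3–4: eat watch
  position 5–6: eat watch
  position 18–19: eat watch
  position 20–21: eat watch

5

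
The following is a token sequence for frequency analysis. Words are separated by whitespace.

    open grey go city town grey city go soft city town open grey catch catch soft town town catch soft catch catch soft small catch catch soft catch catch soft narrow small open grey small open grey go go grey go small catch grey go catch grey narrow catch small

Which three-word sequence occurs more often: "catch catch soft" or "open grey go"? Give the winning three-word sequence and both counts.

"catch catch soft": 4 occurrences
"open grey go": 2 occurrences

"catch catch soft" (4 vs 2)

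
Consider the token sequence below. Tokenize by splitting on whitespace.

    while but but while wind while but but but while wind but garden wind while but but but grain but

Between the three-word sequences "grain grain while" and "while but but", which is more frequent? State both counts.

"grain grain while": 0 occurrences
"while but but": 3 occurrences

"while but but" (3 vs 0)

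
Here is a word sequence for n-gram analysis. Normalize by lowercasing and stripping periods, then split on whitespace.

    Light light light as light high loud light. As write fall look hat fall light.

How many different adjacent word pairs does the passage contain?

15 tokens → 14 bigram windows in total.
Repeated bigrams (each contributes count−1 duplicates):
  light as: 2
  light light: 2
2 duplicate windows → 14 − 2 = 12 distinct.

12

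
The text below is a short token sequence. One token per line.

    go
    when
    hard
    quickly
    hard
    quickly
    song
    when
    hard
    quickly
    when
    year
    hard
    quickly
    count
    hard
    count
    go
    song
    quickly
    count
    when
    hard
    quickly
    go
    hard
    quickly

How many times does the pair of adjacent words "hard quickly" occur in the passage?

6

Scanning the 26 overlapping bigram windows for "hard quickly":
  position 3–4: hard quickly
  position 5–6: hard quickly
  position 9–10: hard quickly
  position 13–14: hard quickly
  position 23–24: hard quickly
  position 26–27: hard quickly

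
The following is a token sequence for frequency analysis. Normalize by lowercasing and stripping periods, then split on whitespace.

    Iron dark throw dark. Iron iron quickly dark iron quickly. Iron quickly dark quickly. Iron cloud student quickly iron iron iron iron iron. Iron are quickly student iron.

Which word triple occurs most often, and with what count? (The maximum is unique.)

"iron iron iron", 4 times

Trigram frequencies (highest first):
  iron iron iron: 4
  iron quickly dark: 2
  iron dark throw: 1
  dark throw dark: 1
  throw dark iron: 1
  dark iron iron: 1
  … (16 more, each ≤ 1)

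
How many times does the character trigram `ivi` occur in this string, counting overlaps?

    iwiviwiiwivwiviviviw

4

Sliding a length-3 window over the 20 characters (18 positions):
  position 3–5: ivi
  position 13–15: ivi
  position 15–17: ivi
  position 17–19: ivi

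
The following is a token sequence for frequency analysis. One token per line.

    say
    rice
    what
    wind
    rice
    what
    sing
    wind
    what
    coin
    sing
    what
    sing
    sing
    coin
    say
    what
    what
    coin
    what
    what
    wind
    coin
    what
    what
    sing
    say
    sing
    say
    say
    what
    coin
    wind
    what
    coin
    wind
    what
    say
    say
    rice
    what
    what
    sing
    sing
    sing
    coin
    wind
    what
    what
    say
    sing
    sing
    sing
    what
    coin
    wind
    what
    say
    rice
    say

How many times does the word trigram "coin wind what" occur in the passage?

Scanning the 58 overlapping trigram windows for "coin wind what":
  position 32–34: coin wind what
  position 35–37: coin wind what
  position 46–48: coin wind what
  position 55–57: coin wind what

4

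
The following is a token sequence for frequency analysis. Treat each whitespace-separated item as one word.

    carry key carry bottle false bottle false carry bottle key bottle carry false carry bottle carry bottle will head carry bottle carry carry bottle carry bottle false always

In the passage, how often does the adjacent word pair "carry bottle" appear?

7

Scanning the 27 overlapping bigram windows for "carry bottle":
  position 3–4: carry bottle
  position 8–9: carry bottle
  position 14–15: carry bottle
  position 16–17: carry bottle
  position 20–21: carry bottle
  position 23–24: carry bottle
  position 25–26: carry bottle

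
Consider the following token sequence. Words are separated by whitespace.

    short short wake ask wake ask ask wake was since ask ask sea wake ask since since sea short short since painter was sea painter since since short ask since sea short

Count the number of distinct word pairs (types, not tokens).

32 tokens → 31 bigram windows in total.
Repeated bigrams (each contributes count−1 duplicates):
  wake ask: 3
  ask ask: 2
  ask since: 2
  ask wake: 2
  sea short: 2
  short short: 2
  since sea: 2
  since since: 2
9 duplicate windows → 31 − 9 = 22 distinct.

22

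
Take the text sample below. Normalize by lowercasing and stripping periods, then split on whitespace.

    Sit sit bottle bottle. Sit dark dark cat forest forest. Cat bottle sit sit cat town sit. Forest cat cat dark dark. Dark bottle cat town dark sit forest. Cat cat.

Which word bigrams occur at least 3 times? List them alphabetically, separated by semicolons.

Bigram counts meeting the condition (at least 3 times):
  dark dark: 3
  forest cat: 3

dark dark; forest cat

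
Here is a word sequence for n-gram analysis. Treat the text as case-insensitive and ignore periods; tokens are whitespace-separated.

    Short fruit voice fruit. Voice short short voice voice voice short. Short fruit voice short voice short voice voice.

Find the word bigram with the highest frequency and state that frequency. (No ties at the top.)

"voice short", 4 times

Bigram frequencies (highest first):
  voice short: 4
  fruit voice: 3
  short voice: 3
  voice voice: 3
  short fruit: 2
  short short: 2
  … (1 more, each ≤ 1)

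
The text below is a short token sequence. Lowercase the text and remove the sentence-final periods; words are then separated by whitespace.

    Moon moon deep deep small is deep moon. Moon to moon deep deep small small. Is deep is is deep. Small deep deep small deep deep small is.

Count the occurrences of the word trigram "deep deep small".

4

Scanning the 26 overlapping trigram windows for "deep deep small":
  position 3–5: deep deep small
  position 12–14: deep deep small
  position 22–24: deep deep small
  position 25–27: deep deep small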